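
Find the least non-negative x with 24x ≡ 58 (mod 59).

27

24⁻¹ ≡ 32 (mod 59) because 24·32 = 768 = 13·59 + 1.
So x ≡ 32·58 = 1856 ≡ 27 (mod 59).
Check: 24·27 = 648 = 10·59 + 58.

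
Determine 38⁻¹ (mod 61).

53

61 = 1·38 + 23
38 = 1·23 + 15
23 = 1·15 + 8
15 = 1·8 + 7
8 = 1·7 + 1
7 = 7·1 + 0
Back-substituting gives 38·53 ≡ 1 (mod 61).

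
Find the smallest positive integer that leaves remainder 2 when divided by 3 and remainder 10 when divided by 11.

Since 11·2 ≡ 1 (mod 3), take x = 10 + 11·((2−10)·2 mod 3) = 10 + 11·2 = 32.
Check: 32 mod 3 = 2, 32 mod 11 = 10.

32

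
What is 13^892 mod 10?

1

The units digit of 13^n cycles with period 4: 3, 9, 7, 1, …
892 mod 4 = 0, so the last digit matches 3^4 = 1.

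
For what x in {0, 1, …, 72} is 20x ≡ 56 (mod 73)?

32

20⁻¹ ≡ 11 (mod 73) because 20·11 = 220 = 3·73 + 1.
So x ≡ 11·56 = 616 ≡ 32 (mod 73).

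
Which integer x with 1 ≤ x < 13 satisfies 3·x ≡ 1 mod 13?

9

3·9 = 27 = 2·13 + 1, so 3⁻¹ ≡ 9 (mod 13).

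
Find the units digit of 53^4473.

3

Last digits of 3^n: 3, 9, 7, 1 (period 4).
4473 mod 4 = 1, so the last digit matches 3^1 = 3.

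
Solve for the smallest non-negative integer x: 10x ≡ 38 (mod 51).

14

The inverse of 10 mod 51 is 46 (since 10·46 = 460 ≡ 1).
Multiplying both sides by 46: x ≡ 46·38 = 1748 ≡ 14 (mod 51).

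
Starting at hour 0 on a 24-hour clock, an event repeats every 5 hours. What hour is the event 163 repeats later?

23

163·5 = 815.
815 − 33·24 = 23, so 815 ≡ 23 (mod 24).
(0 + 23) mod 24 = 23.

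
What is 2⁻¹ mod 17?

9

17 = 8·2 + 1
2 = 2·1 + 0
Back-substituting gives 2·9 ≡ 1 (mod 17).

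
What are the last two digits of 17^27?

73

Square-and-reduce mod 100: 17^1≡17, 17^2≡89, 17^4≡21, 17^8≡41, 17^16≡81.
27 = 1 + 2 + 8 + 16, so 17^27 ≡ 17·89·41·81 ≡ 73 (mod 100).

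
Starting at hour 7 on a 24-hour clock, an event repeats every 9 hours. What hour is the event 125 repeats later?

4

125·9 = 1125.
1125 − 46·24 = 21, so 1125 ≡ 21 (mod 24).
(7 + 21) mod 24 = 4.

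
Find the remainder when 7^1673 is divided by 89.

7

By repeated squaring mod 89: 7^1≡7, 7^2≡49, 7^4≡87, 7^8≡4, 7^16≡16, 7^32≡78, 7^64≡32, 7^128≡45, 7^256≡67, 7^512≡39, 7^1024≡8.
1673 = 1 + 8 + 128 + 512 + 1024, so 7^1673 ≡ 7·4·45·39·8 ≡ 7 (mod 89).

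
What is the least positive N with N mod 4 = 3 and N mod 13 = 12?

51

Since 13·1 ≡ 1 (mod 4), take x = 12 + 13·((3−12)·1 mod 4) = 12 + 13·3 = 51.
Check: 51 mod 4 = 3, 51 mod 13 = 12.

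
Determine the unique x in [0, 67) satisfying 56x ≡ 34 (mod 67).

3

56⁻¹ ≡ 6 (mod 67) because 56·6 = 336 = 5·67 + 1.
So x ≡ 6·34 = 204 ≡ 3 (mod 67).
Check: 56·3 = 168 = 2·67 + 34.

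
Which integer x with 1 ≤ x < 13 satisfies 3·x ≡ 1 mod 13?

9

3·9 = 27 = 2·13 + 1, so 3⁻¹ ≡ 9 (mod 13).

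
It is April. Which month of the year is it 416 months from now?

416 − 34·12 = 8, so 416 ≡ 8 (mod 12).
April + 8 months → December.

December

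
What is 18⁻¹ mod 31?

18·19 = 342 = 11·31 + 1, so 18⁻¹ ≡ 19 (mod 31).

19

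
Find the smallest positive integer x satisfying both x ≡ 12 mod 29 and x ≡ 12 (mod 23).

x ≡ 12 (mod 23) gives x ∈ {12}.
The first of these with x mod 29 = 12 is 12.

12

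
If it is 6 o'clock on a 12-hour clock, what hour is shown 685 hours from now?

7

Dividing 685 by 12 gives quotient 57 and remainder 1.
6 + 1 → 7 on a 12-hour dial.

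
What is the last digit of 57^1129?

7

Last digits of 7^n: 7, 9, 3, 1 (period 4).
1129 leaves remainder 1 on division by 4, so 57^1129 ends in 7.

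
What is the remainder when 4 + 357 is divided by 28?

Dividing 357 by 28 gives quotient 12 and remainder 21.
(4 + 21) mod 28 = 25.

25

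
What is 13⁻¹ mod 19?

3

19 = 1·13 + 6
13 = 2·6 + 1
6 = 6·1 + 0
Back-substituting gives 13·3 ≡ 1 (mod 19).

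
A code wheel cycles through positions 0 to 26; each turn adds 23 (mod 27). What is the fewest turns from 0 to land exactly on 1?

23·20 = 460 = 17·27 + 1, so 23⁻¹ ≡ 20 (mod 27).

20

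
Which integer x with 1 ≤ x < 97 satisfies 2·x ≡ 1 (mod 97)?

49

2·49 = 98 = 1·97 + 1, so 2⁻¹ ≡ 49 (mod 97).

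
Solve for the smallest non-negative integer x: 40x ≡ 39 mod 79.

78

40⁻¹ ≡ 2 (mod 79) because 40·2 = 80 = 1·79 + 1.
Multiplying both sides by 2: x ≡ 2·39 = 78 ≡ 78 (mod 79).
Check: 40·78 = 3120 = 39·79 + 39.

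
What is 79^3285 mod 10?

9

The units digit of 79^n cycles with period 2: 9, 1, …
3285 mod 2 = 1, so the last digit matches 9^1 = 9.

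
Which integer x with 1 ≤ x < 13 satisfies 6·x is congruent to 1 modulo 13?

11

13 = 2·6 + 1
6 = 6·1 + 0
Back-substituting gives 6·11 ≡ 1 (mod 13).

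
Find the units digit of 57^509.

Last digits of 7^n: 7, 9, 3, 1 (period 4).
509 leaves remainder 1 on division by 4, so 57^509 ends in 7.

7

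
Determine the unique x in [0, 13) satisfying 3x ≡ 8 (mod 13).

The inverse of 3 mod 13 is 9 (since 3·9 = 27 ≡ 1).
So x ≡ 9·8 = 72 ≡ 7 (mod 13).

7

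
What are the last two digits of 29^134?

Successive squares of 29 mod 100: 29^1≡29, 29^2≡41, 29^4≡81, 29^8≡61, 29^16≡21, 29^32≡41, 29^64≡81, 29^128≡61.
Since 134 = 2 + 4 + 128 in binary, 29^134 ≡ 41·81·61 ≡ 81 (mod 100).

81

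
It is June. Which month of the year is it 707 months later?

May

707 = 58·12 + 11, so 707 mod 12 = 11.
June + 11 months → May.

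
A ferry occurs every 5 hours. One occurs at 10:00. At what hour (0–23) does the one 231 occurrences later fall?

231·5 = 1155.
Dividing 1155 by 24 gives quotient 48 and remainder 3.
(10 + 3) mod 24 = 13.

13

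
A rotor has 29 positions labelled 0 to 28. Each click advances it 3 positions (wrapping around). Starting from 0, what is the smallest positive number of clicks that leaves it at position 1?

29 = 9·3 + 2
3 = 1·2 + 1
2 = 2·1 + 0
Back-substituting gives 3·10 ≡ 1 (mod 29).

10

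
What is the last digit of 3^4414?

Last digits of 3^n: 3, 9, 7, 1 (period 4).
4414 leaves remainder 2 on division by 4, so 3^4414 ends in 9.

9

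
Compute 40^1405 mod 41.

Successive squares of 40 mod 41: 40^1≡40, 40^2≡1, 40^4≡1, 40^8≡1, 40^16≡1, 40^32≡1, 40^64≡1, 40^128≡1, 40^256≡1, 40^512≡1, 40^1024≡1.
Since 1405 = 1 + 4 + 8 + 16 + 32 + 64 + 256 + 1024 in binary, 40^1405 ≡ 40·1·1·1·1·1·1·1 ≡ 40 (mod 41).

40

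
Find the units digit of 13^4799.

Powers of 3 mod 10 repeat with period 4: 3, 9, 7, 1.
4799 mod 4 = 3, so the last digit matches 3^3 = 7.

7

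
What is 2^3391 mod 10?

The units digit of 2^n cycles with period 4: 2, 4, 8, 6, …
3391 leaves remainder 3 on division by 4, so 2^3391 ends in 8.

8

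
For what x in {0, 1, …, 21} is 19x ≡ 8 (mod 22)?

19⁻¹ ≡ 7 (mod 22) because 19·7 = 133 = 6·22 + 1.
Multiplying both sides by 7: x ≡ 7·8 = 56 ≡ 12 (mod 22).
Check: 19·12 = 228 = 10·22 + 8.

12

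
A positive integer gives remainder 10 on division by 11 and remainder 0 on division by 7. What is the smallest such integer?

x ≡ 0 (mod 7) gives x ∈ {0, 7, 14, 21}.
The first of these with x mod 11 = 10 is 21.

21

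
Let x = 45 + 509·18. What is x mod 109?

509·18 = 9162.
9162 = 84·109 + 6, so 9162 mod 109 = 6.
(45 + 6) mod 109 = 51.

51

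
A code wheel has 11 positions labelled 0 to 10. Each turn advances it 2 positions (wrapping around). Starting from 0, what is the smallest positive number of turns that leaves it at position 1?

11 = 5·2 + 1
2 = 2·1 + 0
Back-substituting gives 2·6 ≡ 1 (mod 11).

6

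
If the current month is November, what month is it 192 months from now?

192 mod 12 = 0 (since 16·12 = 192).
November + 0 months → November.

November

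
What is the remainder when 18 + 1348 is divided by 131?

56

1348 = 10·131 + 38, so 1348 mod 131 = 38.
(18 + 38) mod 131 = 56.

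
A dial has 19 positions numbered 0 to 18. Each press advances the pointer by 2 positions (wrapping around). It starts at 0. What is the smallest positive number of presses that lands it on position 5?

The inverse of 2 mod 19 is 10 (since 2·10 = 20 ≡ 1).
Multiplying both sides by 10: x ≡ 10·5 = 50 ≡ 12 (mod 19).

12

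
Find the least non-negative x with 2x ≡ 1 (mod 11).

6

The inverse of 2 mod 11 is 6 (since 2·6 = 12 ≡ 1).
So x ≡ 6·1 = 6 ≡ 6 (mod 11).
Check: 2·6 = 12 = 1·11 + 1.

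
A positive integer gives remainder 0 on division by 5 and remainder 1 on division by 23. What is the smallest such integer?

70

x ≡ 0 (mod 5) gives x ∈ {0, 5, 10, 15, 20, 25, 30, 35, …}.
The first of these with x mod 23 = 1 is 70.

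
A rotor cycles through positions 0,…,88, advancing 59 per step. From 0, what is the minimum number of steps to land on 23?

59⁻¹ ≡ 86 (mod 89) because 59·86 = 5074 = 57·89 + 1.
So x ≡ 86·23 = 1978 ≡ 20 (mod 89).

20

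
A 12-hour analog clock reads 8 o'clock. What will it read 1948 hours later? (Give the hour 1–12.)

1948 = 162·12 + 4, so 1948 mod 12 = 4.
8 + 4 → 12 on a 12-hour dial.

12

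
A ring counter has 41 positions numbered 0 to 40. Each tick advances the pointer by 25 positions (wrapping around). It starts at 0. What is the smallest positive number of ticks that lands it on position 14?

35

The inverse of 25 mod 41 is 23 (since 25·23 = 575 ≡ 1).
So x ≡ 23·14 = 322 ≡ 35 (mod 41).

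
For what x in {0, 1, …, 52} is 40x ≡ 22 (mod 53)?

35

40⁻¹ ≡ 4 (mod 53) because 40·4 = 160 = 3·53 + 1.
Multiplying both sides by 4: x ≡ 4·22 = 88 ≡ 35 (mod 53).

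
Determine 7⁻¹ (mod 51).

51 = 7·7 + 2
7 = 3·2 + 1
2 = 2·1 + 0
Back-substituting gives 7·22 ≡ 1 (mod 51).

22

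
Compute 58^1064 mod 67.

25

By repeated squaring mod 67: 58^1≡58, 58^2≡14, 58^4≡62, 58^8≡25, 58^16≡22, 58^32≡15, 58^64≡24, 58^128≡40, 58^256≡59, 58^512≡64, 58^1024≡9.
1064 = 8 + 32 + 1024, so 58^1064 ≡ 25·15·9 ≡ 25 (mod 67).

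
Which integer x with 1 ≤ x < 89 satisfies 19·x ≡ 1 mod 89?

75

19·75 = 1425 = 16·89 + 1, so 19⁻¹ ≡ 75 (mod 89).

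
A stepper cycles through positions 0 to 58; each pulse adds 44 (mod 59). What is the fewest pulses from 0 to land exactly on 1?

55

59 = 1·44 + 15
44 = 2·15 + 14
15 = 1·14 + 1
14 = 14·1 + 0
Back-substituting gives 44·55 ≡ 1 (mod 59).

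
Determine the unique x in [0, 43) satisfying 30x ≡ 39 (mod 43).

40

The inverse of 30 mod 43 is 33 (since 30·33 = 990 ≡ 1).
Multiplying both sides by 33: x ≡ 33·39 = 1287 ≡ 40 (mod 43).
Check: 30·40 = 1200 = 27·43 + 39.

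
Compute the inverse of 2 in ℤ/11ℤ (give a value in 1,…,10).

11 = 5·2 + 1
2 = 2·1 + 0
Back-substituting gives 2·6 ≡ 1 (mod 11).

6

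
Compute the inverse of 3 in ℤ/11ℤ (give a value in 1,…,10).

3·4 = 12 = 1·11 + 1, so 3⁻¹ ≡ 4 (mod 11).

4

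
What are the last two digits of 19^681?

Square-and-reduce mod 100: 19^1≡19, 19^2≡61, 19^4≡21, 19^8≡41, 19^16≡81, 19^32≡61, 19^64≡21, 19^128≡41, 19^256≡81, 19^512≡61.
681 = 1 + 8 + 32 + 128 + 512, so 19^681 ≡ 19·41·61·41·61 ≡ 19 (mod 100).

19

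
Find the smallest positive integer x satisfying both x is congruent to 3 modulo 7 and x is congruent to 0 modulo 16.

80

x ≡ 3 (mod 7) gives x ∈ {3, 10, 17, 24, 31, 38, 45, 52, …}.
The first of these with x mod 16 = 0 is 80.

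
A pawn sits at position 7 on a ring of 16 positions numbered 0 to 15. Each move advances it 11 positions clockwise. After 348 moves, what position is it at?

11

348·11 = 3828.
3828 = 239·16 + 4, so 3828 mod 16 = 4.
(7 + 4) mod 16 = 11.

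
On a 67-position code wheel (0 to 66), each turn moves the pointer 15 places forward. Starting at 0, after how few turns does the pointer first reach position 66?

58

15⁻¹ ≡ 9 (mod 67) because 15·9 = 135 = 2·67 + 1.
So x ≡ 9·66 = 594 ≡ 58 (mod 67).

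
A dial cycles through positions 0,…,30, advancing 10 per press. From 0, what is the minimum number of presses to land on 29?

6

The inverse of 10 mod 31 is 28 (since 10·28 = 280 ≡ 1).
Multiplying both sides by 28: x ≡ 28·29 = 812 ≡ 6 (mod 31).
Check: 10·6 = 60 = 1·31 + 29.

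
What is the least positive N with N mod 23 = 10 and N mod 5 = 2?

102

Since 5·14 ≡ 1 (mod 23), take x = 2 + 5·((10−2)·14 mod 23) = 2 + 5·20 = 102.
Check: 102 mod 23 = 10, 102 mod 5 = 2.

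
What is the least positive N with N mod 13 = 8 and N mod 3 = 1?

Since 3·9 ≡ 1 (mod 13), take x = 1 + 3·((8−1)·9 mod 13) = 1 + 3·11 = 34.
Check: 34 mod 13 = 8, 34 mod 3 = 1.

34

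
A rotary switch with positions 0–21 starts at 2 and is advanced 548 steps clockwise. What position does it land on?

548 − 24·22 = 20, so 548 ≡ 20 (mod 22).
(2 + 20) mod 22 = 0.

0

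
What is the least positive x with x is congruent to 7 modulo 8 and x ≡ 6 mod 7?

55

x ≡ 6 (mod 7) gives x ∈ {6, 13, 20, 27, 34, 41, 48, 55}.
The first of these with x mod 8 = 7 is 55.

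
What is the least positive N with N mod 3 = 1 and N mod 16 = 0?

16

x ≡ 1 (mod 3) gives x ∈ {1, 4, 7, 10, 13, 16}.
The first of these with x mod 16 = 0 is 16.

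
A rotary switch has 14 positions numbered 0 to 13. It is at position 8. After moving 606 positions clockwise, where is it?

606 − 43·14 = 4, so 606 ≡ 4 (mod 14).
(8 + 4) mod 14 = 12.

12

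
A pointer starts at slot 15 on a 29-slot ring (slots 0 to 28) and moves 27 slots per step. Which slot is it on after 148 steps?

9

148·27 = 3996.
3996 − 137·29 = 23, so 3996 ≡ 23 (mod 29).
(15 + 23) mod 29 = 9.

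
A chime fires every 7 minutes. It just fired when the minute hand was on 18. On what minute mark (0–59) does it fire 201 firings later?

201·7 = 1407.
Dividing 1407 by 60 gives quotient 23 and remainder 27.
(18 + 27) mod 60 = 45.

45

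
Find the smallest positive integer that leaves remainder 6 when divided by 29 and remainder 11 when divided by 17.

Since 17·12 ≡ 1 (mod 29), take x = 11 + 17·((6−11)·12 mod 29) = 11 + 17·27 = 470.
Check: 470 mod 29 = 6, 470 mod 17 = 11.

470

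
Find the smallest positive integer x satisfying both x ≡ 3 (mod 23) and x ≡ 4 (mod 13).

95

x ≡ 4 (mod 13) gives x ∈ {4, 17, 30, 43, 56, 69, 82, 95}.
The first of these with x mod 23 = 3 is 95.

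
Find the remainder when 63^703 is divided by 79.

Square-and-reduce mod 79: 63^1≡63, 63^2≡19, 63^4≡45, 63^8≡50, 63^16≡51, 63^32≡73, 63^64≡36, 63^128≡32, 63^256≡76, 63^512≡9.
Since 703 = 1 + 2 + 4 + 8 + 16 + 32 + 128 + 512 in binary, 63^703 ≡ 63·19·45·50·51·73·32·9 ≡ 63 (mod 79).

63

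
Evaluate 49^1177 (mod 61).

Square-and-reduce mod 61: 49^1≡49, 49^2≡22, 49^4≡57, 49^8≡16, 49^16≡12, 49^32≡22, 49^64≡57, 49^128≡16, 49^256≡12, 49^512≡22, 49^1024≡57.
1177 = 1 + 8 + 16 + 128 + 1024, so 49^1177 ≡ 49·16·12·16·57 ≡ 19 (mod 61).

19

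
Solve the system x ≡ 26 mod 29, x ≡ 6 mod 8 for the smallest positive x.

Since 8·11 ≡ 1 (mod 29), take x = 6 + 8·((26−6)·11 mod 29) = 6 + 8·17 = 142.
Check: 142 mod 29 = 26, 142 mod 8 = 6.

142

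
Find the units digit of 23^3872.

1

The units digit of 23^n cycles with period 4: 3, 9, 7, 1, …
3872 leaves remainder 0 on division by 4, so 23^3872 ends in 1.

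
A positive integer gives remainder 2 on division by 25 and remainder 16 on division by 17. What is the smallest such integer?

x ≡ 16 (mod 17) gives x ∈ {16, 33, 50, 67, 84, 101, 118, 135, …}.
The first of these with x mod 25 = 2 is 152.

152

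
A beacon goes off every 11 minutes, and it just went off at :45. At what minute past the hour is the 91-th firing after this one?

26

91·11 = 1001.
Dividing 1001 by 60 gives quotient 16 and remainder 41.
(45 + 41) mod 60 = 26.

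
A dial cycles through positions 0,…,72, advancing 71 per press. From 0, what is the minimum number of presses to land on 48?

49

71⁻¹ ≡ 36 (mod 73) because 71·36 = 2556 = 35·73 + 1.
Multiplying both sides by 36: x ≡ 36·48 = 1728 ≡ 49 (mod 73).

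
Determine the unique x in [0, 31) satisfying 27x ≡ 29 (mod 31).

27⁻¹ ≡ 23 (mod 31) because 27·23 = 621 = 20·31 + 1.
So x ≡ 23·29 = 667 ≡ 16 (mod 31).

16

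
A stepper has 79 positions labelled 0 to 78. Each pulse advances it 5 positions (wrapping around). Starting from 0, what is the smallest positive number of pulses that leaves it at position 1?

79 = 15·5 + 4
5 = 1·4 + 1
4 = 4·1 + 0
Back-substituting gives 5·16 ≡ 1 (mod 79).

16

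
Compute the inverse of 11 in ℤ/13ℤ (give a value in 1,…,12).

6

11·6 = 66 = 5·13 + 1, so 11⁻¹ ≡ 6 (mod 13).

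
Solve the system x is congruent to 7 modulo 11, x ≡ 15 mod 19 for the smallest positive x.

x ≡ 7 (mod 11) gives x ∈ {7, 18, 29, 40, 51, 62, 73, 84, …}.
The first of these with x mod 19 = 15 is 205.

205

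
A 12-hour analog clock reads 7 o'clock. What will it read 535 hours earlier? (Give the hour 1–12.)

12

535 = 44·12 + 7, so 535 mod 12 = 7.
7 − 7 → 12 on a 12-hour dial.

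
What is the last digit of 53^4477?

3

Powers of 3 mod 10 repeat with period 4: 3, 9, 7, 1.
4477 leaves remainder 1 on division by 4, so 53^4477 ends in 3.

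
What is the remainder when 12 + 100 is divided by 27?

4

100 − 3·27 = 19, so 100 ≡ 19 (mod 27).
(12 + 19) mod 27 = 4.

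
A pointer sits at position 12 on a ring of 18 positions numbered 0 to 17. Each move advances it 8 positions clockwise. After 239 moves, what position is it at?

239·8 = 1912.
1912 − 106·18 = 4, so 1912 ≡ 4 (mod 18).
(12 + 4) mod 18 = 16.

16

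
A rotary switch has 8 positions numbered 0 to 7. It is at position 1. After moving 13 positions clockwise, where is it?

6

Dividing 13 by 8 gives quotient 1 and remainder 5.
(1 + 5) mod 8 = 6.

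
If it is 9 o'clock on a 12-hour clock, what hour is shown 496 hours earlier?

5

496 − 41·12 = 4, so 496 ≡ 4 (mod 12).
9 − 4 → 5 on a 12-hour dial.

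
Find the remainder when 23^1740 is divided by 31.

Square-and-reduce mod 31: 23^1≡23, 23^2≡2, 23^4≡4, 23^8≡16, 23^16≡8, 23^32≡2, 23^64≡4, 23^128≡16, 23^256≡8, 23^512≡2, 23^1024≡4.
Since 1740 = 4 + 8 + 64 + 128 + 512 + 1024 in binary, 23^1740 ≡ 4·16·4·16·2·4 ≡ 1 (mod 31).

1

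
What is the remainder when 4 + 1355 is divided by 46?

25

Dividing 1355 by 46 gives quotient 29 and remainder 21.
(4 + 21) mod 46 = 25.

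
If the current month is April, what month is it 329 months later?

September

329 − 27·12 = 5, so 329 ≡ 5 (mod 12).
April + 5 months → September.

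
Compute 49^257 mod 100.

Square-and-reduce mod 100: 49^1≡49, 49^2≡1, 49^4≡1, 49^8≡1, 49^16≡1, 49^32≡1, 49^64≡1, 49^128≡1, 49^256≡1.
Since 257 = 1 + 256 in binary, 49^257 ≡ 49·1 ≡ 49 (mod 100).

49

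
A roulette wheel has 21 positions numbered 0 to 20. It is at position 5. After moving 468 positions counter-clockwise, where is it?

468 − 22·21 = 6, so 468 ≡ 6 (mod 21).
(5 − 6) mod 21 = 20.

20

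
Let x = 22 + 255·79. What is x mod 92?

255·79 = 20145.
20145 mod 92 = 89 (since 218·92 = 20056).
(22 + 89) mod 92 = 19.

19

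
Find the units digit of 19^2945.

9

Last digits of 9^n: 9, 1 (period 2).
2945 leaves remainder 1 on division by 2, so 19^2945 ends in 9.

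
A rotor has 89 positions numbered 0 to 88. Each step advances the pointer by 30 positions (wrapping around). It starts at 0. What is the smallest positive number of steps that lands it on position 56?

The inverse of 30 mod 89 is 3 (since 30·3 = 90 ≡ 1).
So x ≡ 3·56 = 168 ≡ 79 (mod 89).

79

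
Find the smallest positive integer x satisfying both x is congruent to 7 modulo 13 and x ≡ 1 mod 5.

46

x ≡ 1 (mod 5) gives x ∈ {1, 6, 11, 16, 21, 26, 31, 36, …}.
The first of these with x mod 13 = 7 is 46.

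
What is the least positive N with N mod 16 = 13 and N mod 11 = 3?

Since 11·3 ≡ 1 (mod 16), take x = 3 + 11·((13−3)·3 mod 16) = 3 + 11·14 = 157.
Check: 157 mod 16 = 13, 157 mod 11 = 3.

157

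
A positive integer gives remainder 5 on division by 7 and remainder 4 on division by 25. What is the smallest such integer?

54

x ≡ 5 (mod 7) gives x ∈ {5, 12, 19, 26, 33, 40, 47, 54}.
The first of these with x mod 25 = 4 is 54.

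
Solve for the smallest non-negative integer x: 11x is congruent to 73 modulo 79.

21

11⁻¹ ≡ 36 (mod 79) because 11·36 = 396 = 5·79 + 1.
So x ≡ 36·73 = 2628 ≡ 21 (mod 79).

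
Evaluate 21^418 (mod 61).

48

Successive squares of 21 mod 61: 21^1≡21, 21^2≡14, 21^4≡13, 21^8≡47, 21^16≡13, 21^32≡47, 21^64≡13, 21^128≡47, 21^256≡13.
Since 418 = 2 + 32 + 128 + 256 in binary, 21^418 ≡ 14·47·47·13 ≡ 48 (mod 61).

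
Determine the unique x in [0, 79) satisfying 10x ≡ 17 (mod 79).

57

The inverse of 10 mod 79 is 8 (since 10·8 = 80 ≡ 1).
Multiplying both sides by 8: x ≡ 8·17 = 136 ≡ 57 (mod 79).
Check: 10·57 = 570 = 7·79 + 17.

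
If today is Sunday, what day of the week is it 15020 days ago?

Tuesday

Dividing 15020 by 7 gives quotient 2145 and remainder 5.
Sunday − 5 days → Tuesday.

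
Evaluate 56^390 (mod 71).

30

Successive squares of 56 mod 71: 56^1≡56, 56^2≡12, 56^4≡2, 56^8≡4, 56^16≡16, 56^32≡43, 56^64≡3, 56^128≡9, 56^256≡10.
390 = 2 + 4 + 128 + 256, so 56^390 ≡ 12·2·9·10 ≡ 30 (mod 71).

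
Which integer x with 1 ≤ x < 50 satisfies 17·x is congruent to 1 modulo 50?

17·3 = 51 = 1·50 + 1, so 17⁻¹ ≡ 3 (mod 50).

3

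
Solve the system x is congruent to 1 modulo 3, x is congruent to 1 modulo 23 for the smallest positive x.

1

x ≡ 1 (mod 3) gives x ∈ {1}.
The first of these with x mod 23 = 1 is 1.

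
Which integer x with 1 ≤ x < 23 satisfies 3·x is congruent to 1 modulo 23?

3·8 = 24 = 1·23 + 1, so 3⁻¹ ≡ 8 (mod 23).

8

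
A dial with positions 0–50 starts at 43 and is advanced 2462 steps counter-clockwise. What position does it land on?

Dividing 2462 by 51 gives quotient 48 and remainder 14.
(43 − 14) mod 51 = 29.

29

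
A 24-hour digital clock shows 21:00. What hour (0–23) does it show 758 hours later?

11

758 − 31·24 = 14, so 758 ≡ 14 (mod 24).
(21 + 14) mod 24 = 11.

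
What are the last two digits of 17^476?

Square-and-reduce mod 100: 17^1≡17, 17^2≡89, 17^4≡21, 17^8≡41, 17^16≡81, 17^32≡61, 17^64≡21, 17^128≡41, 17^256≡81.
476 = 4 + 8 + 16 + 64 + 128 + 256, so 17^476 ≡ 21·41·81·21·41·81 ≡ 81 (mod 100).

81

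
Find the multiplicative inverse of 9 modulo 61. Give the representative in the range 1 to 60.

61 = 6·9 + 7
9 = 1·7 + 2
7 = 3·2 + 1
2 = 2·1 + 0
Back-substituting gives 9·34 ≡ 1 (mod 61).

34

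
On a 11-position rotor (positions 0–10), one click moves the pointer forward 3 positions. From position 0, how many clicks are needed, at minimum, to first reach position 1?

3·4 = 12 = 1·11 + 1, so 3⁻¹ ≡ 4 (mod 11).

4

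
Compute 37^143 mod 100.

53

Successive squares of 37 mod 100: 37^1≡37, 37^2≡69, 37^4≡61, 37^8≡21, 37^16≡41, 37^32≡81, 37^64≡61, 37^128≡21.
Since 143 = 1 + 2 + 4 + 8 + 128 in binary, 37^143 ≡ 37·69·61·21·21 ≡ 53 (mod 100).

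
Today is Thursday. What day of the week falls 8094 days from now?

Saturday

8094 mod 7 = 2 (since 1156·7 = 8092).
Thursday + 2 days → Saturday.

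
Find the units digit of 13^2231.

The units digit of 13^n cycles with period 4: 3, 9, 7, 1, …
2231 leaves remainder 3 on division by 4, so 13^2231 ends in 7.

7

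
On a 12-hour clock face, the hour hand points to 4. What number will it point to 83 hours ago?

5

83 = 6·12 + 11, so 83 mod 12 = 11.
4 − 11 → 5 on a 12-hour dial.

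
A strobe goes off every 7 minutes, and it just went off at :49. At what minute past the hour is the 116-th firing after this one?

116·7 = 812.
812 mod 60 = 32 (since 13·60 = 780).
(49 + 32) mod 60 = 21.

21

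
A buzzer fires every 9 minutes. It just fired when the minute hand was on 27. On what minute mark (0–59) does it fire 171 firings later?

171·9 = 1539.
Dividing 1539 by 60 gives quotient 25 and remainder 39.
(27 + 39) mod 60 = 6.

6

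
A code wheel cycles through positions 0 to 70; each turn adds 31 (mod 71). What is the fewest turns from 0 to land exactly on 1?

31·55 = 1705 = 24·71 + 1, so 31⁻¹ ≡ 55 (mod 71).

55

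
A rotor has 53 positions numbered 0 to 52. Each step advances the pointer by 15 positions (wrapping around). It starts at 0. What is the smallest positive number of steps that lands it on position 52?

The inverse of 15 mod 53 is 46 (since 15·46 = 690 ≡ 1).
Multiplying both sides by 46: x ≡ 46·52 = 2392 ≡ 7 (mod 53).

7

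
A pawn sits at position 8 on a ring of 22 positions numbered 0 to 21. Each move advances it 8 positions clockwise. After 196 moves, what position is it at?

196·8 = 1568.
Dividing 1568 by 22 gives quotient 71 and remainder 6.
(8 + 6) mod 22 = 14.

14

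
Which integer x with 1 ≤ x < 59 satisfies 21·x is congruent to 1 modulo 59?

45

59 = 2·21 + 17
21 = 1·17 + 4
17 = 4·4 + 1
4 = 4·1 + 0
Back-substituting gives 21·45 ≡ 1 (mod 59).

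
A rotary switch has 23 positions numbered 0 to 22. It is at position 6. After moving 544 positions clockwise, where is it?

544 mod 23 = 15 (since 23·23 = 529).
(6 + 15) mod 23 = 21.

21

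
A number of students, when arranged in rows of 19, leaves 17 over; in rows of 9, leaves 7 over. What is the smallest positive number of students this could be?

x ≡ 7 (mod 9) gives x ∈ {7, 16, 25, 34, 43, 52, 61, 70, …}.
The first of these with x mod 19 = 17 is 169.

169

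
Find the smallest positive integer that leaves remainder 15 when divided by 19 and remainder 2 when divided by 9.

x ≡ 2 (mod 9) gives x ∈ {2, 11, 20, 29, 38, 47, 56, 65, …}.
The first of these with x mod 19 = 15 is 110.

110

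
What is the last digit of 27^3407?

3

The units digit of 27^n cycles with period 4: 7, 9, 3, 1, …
3407 mod 4 = 3, so the last digit matches 7^3 = 3.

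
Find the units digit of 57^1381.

7

The units digit of 57^n cycles with period 4: 7, 9, 3, 1, …
1381 mod 4 = 1, so the last digit matches 7^1 = 7.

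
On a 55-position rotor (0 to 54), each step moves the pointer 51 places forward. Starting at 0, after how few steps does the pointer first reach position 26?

21

51⁻¹ ≡ 41 (mod 55) because 51·41 = 2091 = 38·55 + 1.
So x ≡ 41·26 = 1066 ≡ 21 (mod 55).
Check: 51·21 = 1071 = 19·55 + 26.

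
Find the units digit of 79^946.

Powers of 9 mod 10 repeat with period 2: 9, 1.
946 mod 2 = 0, so the last digit matches 9^2 = 1.

1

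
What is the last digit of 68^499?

2

Powers of 8 mod 10 repeat with period 4: 8, 4, 2, 6.
499 mod 4 = 3, so the last digit matches 8^3 = 2.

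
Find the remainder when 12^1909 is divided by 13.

By repeated squaring mod 13: 12^1≡12, 12^2≡1, 12^4≡1, 12^8≡1, 12^16≡1, 12^32≡1, 12^64≡1, 12^128≡1, 12^256≡1, 12^512≡1, 12^1024≡1.
Since 1909 = 1 + 4 + 16 + 32 + 64 + 256 + 512 + 1024 in binary, 12^1909 ≡ 12·1·1·1·1·1·1·1 ≡ 12 (mod 13).

12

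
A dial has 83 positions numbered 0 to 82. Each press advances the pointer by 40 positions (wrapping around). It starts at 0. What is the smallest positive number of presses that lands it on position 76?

60

The inverse of 40 mod 83 is 27 (since 40·27 = 1080 ≡ 1).
So x ≡ 27·76 = 2052 ≡ 60 (mod 83).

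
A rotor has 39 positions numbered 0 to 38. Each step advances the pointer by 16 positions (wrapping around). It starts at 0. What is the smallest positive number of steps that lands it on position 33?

16⁻¹ ≡ 22 (mod 39) because 16·22 = 352 = 9·39 + 1.
So x ≡ 22·33 = 726 ≡ 24 (mod 39).

24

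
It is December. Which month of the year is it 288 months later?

288 mod 12 = 0 (since 24·12 = 288).
December + 0 months → December.

December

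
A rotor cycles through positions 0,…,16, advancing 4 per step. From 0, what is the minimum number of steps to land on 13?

The inverse of 4 mod 17 is 13 (since 4·13 = 52 ≡ 1).
Multiplying both sides by 13: x ≡ 13·13 = 169 ≡ 16 (mod 17).

16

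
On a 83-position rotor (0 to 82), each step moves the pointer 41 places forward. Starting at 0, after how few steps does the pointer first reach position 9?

65

41⁻¹ ≡ 81 (mod 83) because 41·81 = 3321 = 40·83 + 1.
Multiplying both sides by 81: x ≡ 81·9 = 729 ≡ 65 (mod 83).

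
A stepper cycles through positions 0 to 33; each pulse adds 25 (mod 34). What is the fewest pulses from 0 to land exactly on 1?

34 = 1·25 + 9
25 = 2·9 + 7
9 = 1·7 + 2
7 = 3·2 + 1
2 = 2·1 + 0
Back-substituting gives 25·15 ≡ 1 (mod 34).

15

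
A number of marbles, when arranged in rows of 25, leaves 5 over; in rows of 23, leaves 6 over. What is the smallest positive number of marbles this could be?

x ≡ 6 (mod 23) gives x ∈ {6, 29, 52, 75, 98, 121, 144, 167, …}.
The first of these with x mod 25 = 5 is 305.

305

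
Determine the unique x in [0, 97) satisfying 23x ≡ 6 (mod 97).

23⁻¹ ≡ 38 (mod 97) because 23·38 = 874 = 9·97 + 1.
So x ≡ 38·6 = 228 ≡ 34 (mod 97).
Check: 23·34 = 782 = 8·97 + 6.

34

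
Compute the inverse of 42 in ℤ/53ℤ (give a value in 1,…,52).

24

42·24 = 1008 = 19·53 + 1, so 42⁻¹ ≡ 24 (mod 53).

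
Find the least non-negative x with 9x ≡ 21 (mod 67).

The inverse of 9 mod 67 is 15 (since 9·15 = 135 ≡ 1).
So x ≡ 15·21 = 315 ≡ 47 (mod 67).
Check: 9·47 = 423 = 6·67 + 21.

47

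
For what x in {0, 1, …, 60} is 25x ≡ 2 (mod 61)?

The inverse of 25 mod 61 is 22 (since 25·22 = 550 ≡ 1).
So x ≡ 22·2 = 44 ≡ 44 (mod 61).

44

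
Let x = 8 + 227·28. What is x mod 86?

0

227·28 = 6356.
6356 − 73·86 = 78, so 6356 ≡ 78 (mod 86).
(8 + 78) mod 86 = 0.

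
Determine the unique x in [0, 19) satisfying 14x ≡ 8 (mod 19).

14⁻¹ ≡ 15 (mod 19) because 14·15 = 210 = 11·19 + 1.
Multiplying both sides by 15: x ≡ 15·8 = 120 ≡ 6 (mod 19).
Check: 14·6 = 84 = 4·19 + 8.

6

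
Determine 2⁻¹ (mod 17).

9

2·9 = 18 = 1·17 + 1, so 2⁻¹ ≡ 9 (mod 17).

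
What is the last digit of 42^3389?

The units digit of 42^n cycles with period 4: 2, 4, 8, 6, …
3389 mod 4 = 1, so the last digit matches 2^1 = 2.

2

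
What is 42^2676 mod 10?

6

Last digits of 2^n: 2, 4, 8, 6 (period 4).
2676 mod 4 = 0, so the last digit matches 2^4 = 6.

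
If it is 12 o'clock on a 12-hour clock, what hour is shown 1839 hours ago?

9

Dividing 1839 by 12 gives quotient 153 and remainder 3.
12 − 3 → 9 on a 12-hour dial.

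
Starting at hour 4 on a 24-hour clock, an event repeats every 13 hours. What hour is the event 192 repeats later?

192·13 = 2496.
2496 mod 24 = 0 (since 104·24 = 2496).
(4 + 0) mod 24 = 4.

4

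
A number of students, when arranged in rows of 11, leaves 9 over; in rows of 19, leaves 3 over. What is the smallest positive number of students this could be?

x ≡ 9 (mod 11) gives x ∈ {9, 20, 31, 42, 53, 64, 75, 86, …}.
The first of these with x mod 19 = 3 is 174.

174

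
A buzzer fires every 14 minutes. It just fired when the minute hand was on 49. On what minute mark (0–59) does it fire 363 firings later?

363·14 = 5082.
5082 = 84·60 + 42, so 5082 mod 60 = 42.
(49 + 42) mod 60 = 31.

31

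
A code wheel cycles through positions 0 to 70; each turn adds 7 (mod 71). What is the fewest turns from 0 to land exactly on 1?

71 = 10·7 + 1
7 = 7·1 + 0
Back-substituting gives 7·61 ≡ 1 (mod 71).

61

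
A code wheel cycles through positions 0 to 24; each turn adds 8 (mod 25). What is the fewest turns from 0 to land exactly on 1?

25 = 3·8 + 1
8 = 8·1 + 0
Back-substituting gives 8·22 ≡ 1 (mod 25).

22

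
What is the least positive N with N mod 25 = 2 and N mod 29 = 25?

Since 29·19 ≡ 1 (mod 25), take x = 25 + 29·((2−25)·19 mod 25) = 25 + 29·13 = 402.
Check: 402 mod 25 = 2, 402 mod 29 = 25.

402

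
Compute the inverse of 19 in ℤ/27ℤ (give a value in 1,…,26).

27 = 1·19 + 8
19 = 2·8 + 3
8 = 2·3 + 2
3 = 1·2 + 1
2 = 2·1 + 0
Back-substituting gives 19·10 ≡ 1 (mod 27).

10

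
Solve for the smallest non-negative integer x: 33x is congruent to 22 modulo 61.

21

The inverse of 33 mod 61 is 37 (since 33·37 = 1221 ≡ 1).
So x ≡ 37·22 = 814 ≡ 21 (mod 61).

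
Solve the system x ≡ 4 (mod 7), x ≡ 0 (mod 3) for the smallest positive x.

Since 3·5 ≡ 1 (mod 7), take x = 0 + 3·((4−0)·5 mod 7) = 0 + 3·6 = 18.
Check: 18 mod 7 = 4, 18 mod 3 = 0.

18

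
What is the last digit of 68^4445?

8

The units digit of 68^n cycles with period 4: 8, 4, 2, 6, …
4445 mod 4 = 1, so the last digit matches 8^1 = 8.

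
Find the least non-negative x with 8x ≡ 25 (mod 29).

14

The inverse of 8 mod 29 is 11 (since 8·11 = 88 ≡ 1).
Multiplying both sides by 11: x ≡ 11·25 = 275 ≡ 14 (mod 29).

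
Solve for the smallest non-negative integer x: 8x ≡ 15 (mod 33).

6

8⁻¹ ≡ 29 (mod 33) because 8·29 = 232 = 7·33 + 1.
So x ≡ 29·15 = 435 ≡ 6 (mod 33).
Check: 8·6 = 48 = 1·33 + 15.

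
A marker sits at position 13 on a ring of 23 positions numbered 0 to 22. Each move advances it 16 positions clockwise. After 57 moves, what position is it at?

5

57·16 = 912.
912 − 39·23 = 15, so 912 ≡ 15 (mod 23).
(13 + 15) mod 23 = 5.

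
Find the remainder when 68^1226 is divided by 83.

Successive squares of 68 mod 83: 68^1≡68, 68^2≡59, 68^4≡78, 68^8≡25, 68^16≡44, 68^32≡27, 68^64≡65, 68^128≡75, 68^256≡64, 68^512≡29, 68^1024≡11.
Since 1226 = 2 + 8 + 64 + 128 + 1024 in binary, 68^1226 ≡ 59·25·65·75·11 ≡ 33 (mod 83).

33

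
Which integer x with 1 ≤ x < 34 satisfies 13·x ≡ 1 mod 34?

13·21 = 273 = 8·34 + 1, so 13⁻¹ ≡ 21 (mod 34).

21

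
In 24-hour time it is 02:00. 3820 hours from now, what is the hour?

6

Dividing 3820 by 24 gives quotient 159 and remainder 4.
(2 + 4) mod 24 = 6.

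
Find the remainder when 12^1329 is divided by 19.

18

By repeated squaring mod 19: 12^1≡12, 12^2≡11, 12^4≡7, 12^8≡11, 12^16≡7, 12^32≡11, 12^64≡7, 12^128≡11, 12^256≡7, 12^512≡11, 12^1024≡7.
Since 1329 = 1 + 16 + 32 + 256 + 1024 in binary, 12^1329 ≡ 12·7·11·7·7 ≡ 18 (mod 19).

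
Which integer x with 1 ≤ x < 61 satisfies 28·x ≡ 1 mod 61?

61 = 2·28 + 5
28 = 5·5 + 3
5 = 1·3 + 2
3 = 1·2 + 1
2 = 2·1 + 0
Back-substituting gives 28·24 ≡ 1 (mod 61).

24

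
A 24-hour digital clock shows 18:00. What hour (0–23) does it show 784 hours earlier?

2

784 = 32·24 + 16, so 784 mod 24 = 16.
(18 − 16) mod 24 = 2.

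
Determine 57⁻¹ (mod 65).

8

57·8 = 456 = 7·65 + 1, so 57⁻¹ ≡ 8 (mod 65).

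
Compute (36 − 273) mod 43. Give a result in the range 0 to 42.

21

273 − 6·43 = 15, so 273 ≡ 15 (mod 43).
(36 − 15) mod 43 = 21.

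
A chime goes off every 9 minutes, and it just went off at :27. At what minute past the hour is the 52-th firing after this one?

52·9 = 468.
Dividing 468 by 60 gives quotient 7 and remainder 48.
(27 + 48) mod 60 = 15.

15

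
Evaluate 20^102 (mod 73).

Square-and-reduce mod 73: 20^1≡20, 20^2≡35, 20^4≡57, 20^8≡37, 20^16≡55, 20^32≡32, 20^64≡2.
102 = 2 + 4 + 32 + 64, so 20^102 ≡ 35·57·32·2 ≡ 3 (mod 73).

3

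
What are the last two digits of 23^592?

Square-and-reduce mod 100: 23^1≡23, 23^2≡29, 23^4≡41, 23^8≡81, 23^16≡61, 23^32≡21, 23^64≡41, 23^128≡81, 23^256≡61, 23^512≡21.
Since 592 = 16 + 64 + 512 in binary, 23^592 ≡ 61·41·21 ≡ 21 (mod 100).

21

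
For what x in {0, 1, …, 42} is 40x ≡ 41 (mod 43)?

40⁻¹ ≡ 14 (mod 43) because 40·14 = 560 = 13·43 + 1.
So x ≡ 14·41 = 574 ≡ 15 (mod 43).

15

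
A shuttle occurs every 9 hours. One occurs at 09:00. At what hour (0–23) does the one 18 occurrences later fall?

3

18·9 = 162.
162 = 6·24 + 18, so 162 mod 24 = 18.
(9 + 18) mod 24 = 3.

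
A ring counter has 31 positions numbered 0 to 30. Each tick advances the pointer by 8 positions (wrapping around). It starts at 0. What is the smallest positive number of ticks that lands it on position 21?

8⁻¹ ≡ 4 (mod 31) because 8·4 = 32 = 1·31 + 1.
Multiplying both sides by 4: x ≡ 4·21 = 84 ≡ 22 (mod 31).

22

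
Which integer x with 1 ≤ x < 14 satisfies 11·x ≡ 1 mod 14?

9

11·9 = 99 = 7·14 + 1, so 11⁻¹ ≡ 9 (mod 14).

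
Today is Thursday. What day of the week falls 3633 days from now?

Thursday

3633 − 519·7 = 0, so 3633 ≡ 0 (mod 7).
Thursday + 0 days → Thursday.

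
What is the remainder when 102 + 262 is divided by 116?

Dividing 262 by 116 gives quotient 2 and remainder 30.
(102 + 30) mod 116 = 16.

16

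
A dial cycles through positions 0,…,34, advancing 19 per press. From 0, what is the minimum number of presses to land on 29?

The inverse of 19 mod 35 is 24 (since 19·24 = 456 ≡ 1).
Multiplying both sides by 24: x ≡ 24·29 = 696 ≡ 31 (mod 35).

31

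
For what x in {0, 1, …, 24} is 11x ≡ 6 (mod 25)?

21

11⁻¹ ≡ 16 (mod 25) because 11·16 = 176 = 7·25 + 1.
So x ≡ 16·6 = 96 ≡ 21 (mod 25).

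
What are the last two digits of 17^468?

41

Successive squares of 17 mod 100: 17^1≡17, 17^2≡89, 17^4≡21, 17^8≡41, 17^16≡81, 17^32≡61, 17^64≡21, 17^128≡41, 17^256≡81.
468 = 4 + 16 + 64 + 128 + 256, so 17^468 ≡ 21·81·21·41·81 ≡ 41 (mod 100).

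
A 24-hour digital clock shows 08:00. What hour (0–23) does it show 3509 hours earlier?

3509 = 146·24 + 5, so 3509 mod 24 = 5.
(8 − 5) mod 24 = 3.

3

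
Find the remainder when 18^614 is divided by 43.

24

Successive squares of 18 mod 43: 18^1≡18, 18^2≡23, 18^4≡13, 18^8≡40, 18^16≡9, 18^32≡38, 18^64≡25, 18^128≡23, 18^256≡13, 18^512≡40.
614 = 2 + 4 + 32 + 64 + 512, so 18^614 ≡ 23·13·38·25·40 ≡ 24 (mod 43).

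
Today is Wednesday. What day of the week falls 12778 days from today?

Saturday

12778 − 1825·7 = 3, so 12778 ≡ 3 (mod 7).
Wednesday + 3 days → Saturday.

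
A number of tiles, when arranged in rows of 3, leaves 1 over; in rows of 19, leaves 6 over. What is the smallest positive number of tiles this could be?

25

Since 19·1 ≡ 1 (mod 3), take x = 6 + 19·((1−6)·1 mod 3) = 6 + 19·1 = 25.
Check: 25 mod 3 = 1, 25 mod 19 = 6.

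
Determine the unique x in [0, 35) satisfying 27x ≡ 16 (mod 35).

33

The inverse of 27 mod 35 is 13 (since 27·13 = 351 ≡ 1).
So x ≡ 13·16 = 208 ≡ 33 (mod 35).
Check: 27·33 = 891 = 25·35 + 16.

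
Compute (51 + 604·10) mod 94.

75

604·10 = 6040.
6040 mod 94 = 24 (since 64·94 = 6016).
(51 + 24) mod 94 = 75.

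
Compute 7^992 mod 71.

4

Square-and-reduce mod 71: 7^1≡7, 7^2≡49, 7^4≡58, 7^8≡27, 7^16≡19, 7^32≡6, 7^64≡36, 7^128≡18, 7^256≡40, 7^512≡38.
992 = 32 + 64 + 128 + 256 + 512, so 7^992 ≡ 6·36·18·40·38 ≡ 4 (mod 71).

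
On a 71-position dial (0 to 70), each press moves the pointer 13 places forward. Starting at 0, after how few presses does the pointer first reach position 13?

The inverse of 13 mod 71 is 11 (since 13·11 = 143 ≡ 1).
Multiplying both sides by 11: x ≡ 11·13 = 143 ≡ 1 (mod 71).
Check: 13·1 = 13 = 0·71 + 13.

1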